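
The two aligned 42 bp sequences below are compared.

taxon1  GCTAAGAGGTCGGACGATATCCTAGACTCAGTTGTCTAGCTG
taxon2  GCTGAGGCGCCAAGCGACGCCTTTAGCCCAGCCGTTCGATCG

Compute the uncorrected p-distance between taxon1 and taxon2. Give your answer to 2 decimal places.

The sequences differ at 23 of 42 positions.
p = 23/42 = 0.547619… ≈ 0.55 (to 2 d.p.).

0.55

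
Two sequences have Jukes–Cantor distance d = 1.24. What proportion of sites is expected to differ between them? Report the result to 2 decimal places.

0.61

p = (3/4)(1 − e^(−4d/3)) = 0.75 × (1 − e^(-1.653333)) = 0.75 × (1 − 0.191411) = 0.606442.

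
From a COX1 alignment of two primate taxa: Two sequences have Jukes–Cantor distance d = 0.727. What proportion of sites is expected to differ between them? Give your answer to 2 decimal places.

p = (3/4)(1 − e^(−4d/3)) = 0.75 × (1 − e^(-0.969333)) = 0.75 × (1 − 0.379336) = 0.465498.

0.47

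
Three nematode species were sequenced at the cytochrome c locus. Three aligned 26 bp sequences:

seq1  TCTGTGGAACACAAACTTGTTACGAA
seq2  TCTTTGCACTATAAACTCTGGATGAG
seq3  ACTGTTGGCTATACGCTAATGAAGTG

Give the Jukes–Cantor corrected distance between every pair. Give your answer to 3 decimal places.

seq1–seq2: 11/26 sites differ → p ≈ 0.423077, d = −0.75 ln(1 − 0.564103) = 0.622762 ≈ 0.623.
seq1–seq3: 14/26 sites differ → p ≈ 0.538462, d = −0.75 ln(1 − 0.717949) = 0.949251 ≈ 0.949.
seq2–seq3: 12/26 sites differ → p ≈ 0.461538, d = −0.75 ln(1 − 0.615384) = 0.716632 ≈ 0.717.

d(seq1,seq2) = 0.623, d(seq1,seq3) = 0.949, d(seq2,seq3) = 0.717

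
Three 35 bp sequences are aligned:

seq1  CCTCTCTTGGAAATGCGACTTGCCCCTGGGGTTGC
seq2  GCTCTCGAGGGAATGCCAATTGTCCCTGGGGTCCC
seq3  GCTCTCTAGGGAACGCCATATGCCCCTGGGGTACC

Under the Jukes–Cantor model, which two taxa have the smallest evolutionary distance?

seq2 and seq3

seq1–seq2: 9/35 differ, p = 0.257, d = 0.315.
seq1–seq3: 9/35 differ, p = 0.257, d = 0.315.
seq2–seq3: 6/35 differ, p = 0.171, d = 0.195.
The smallest distance is between seq2 and seq3.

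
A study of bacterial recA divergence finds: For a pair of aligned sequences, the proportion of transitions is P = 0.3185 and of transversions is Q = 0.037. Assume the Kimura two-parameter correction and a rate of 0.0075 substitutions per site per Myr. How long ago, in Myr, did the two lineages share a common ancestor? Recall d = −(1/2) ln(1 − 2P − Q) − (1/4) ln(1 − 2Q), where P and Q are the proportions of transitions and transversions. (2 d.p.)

38.64

Under the Kimura two-parameter model, d = −½ ln(1 − 2P − Q) − ¼ ln(1 − 2Q).
1 − 2P − Q = 0.326, giving −½ ln(0.326) = 0.560429.
1 − 2Q = 0.926, giving −¼ ln(0.926) = 0.019220.
d = 0.560429 + 0.019220 = 0.579649.
Under a molecular clock d = 2μt, so t = d/(2μ) = 0.579649 / (2 × 0.0075) = 38.64 Myr.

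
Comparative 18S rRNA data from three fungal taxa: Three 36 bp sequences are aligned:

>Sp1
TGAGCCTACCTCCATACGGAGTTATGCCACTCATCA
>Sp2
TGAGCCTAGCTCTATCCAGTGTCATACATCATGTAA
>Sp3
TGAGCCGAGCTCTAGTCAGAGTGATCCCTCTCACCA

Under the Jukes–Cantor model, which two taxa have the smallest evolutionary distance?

Sp1 and Sp3

Sp1–Sp2: 13/36 differ, p = 0.361, d = 0.493.
Sp1–Sp3: 10/36 differ, p = 0.278, d = 0.347.
Sp2–Sp3: 12/36 differ, p = 0.333, d = 0.441.
The smallest distance is between Sp1 and Sp3.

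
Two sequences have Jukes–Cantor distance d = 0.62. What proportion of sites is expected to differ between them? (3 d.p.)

p = (3/4)(1 − e^(−4d/3)) = 0.75 × (1 − e^(-0.826667)) = 0.75 × (1 − 0.437505) = 0.421871.

0.422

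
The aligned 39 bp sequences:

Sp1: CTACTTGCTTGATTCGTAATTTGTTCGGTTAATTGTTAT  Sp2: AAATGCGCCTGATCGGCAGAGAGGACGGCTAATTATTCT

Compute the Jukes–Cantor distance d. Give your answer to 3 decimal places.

0.717

The sequences differ at 18 of 39 sites, so p = 18/39 ≈ 0.461538.
d = −(3/4) ln(1 − 4p/3) = −0.75 ln(1 − 0.615384) = −0.75 ln(0.384616)
  = −0.75 × (-0.955510) = 0.716633 substitutions/site.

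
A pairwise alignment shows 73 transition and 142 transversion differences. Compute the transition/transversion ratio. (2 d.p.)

R = 73/142 = 0.514084… ≈ 0.51 (to 2 d.p.).

0.51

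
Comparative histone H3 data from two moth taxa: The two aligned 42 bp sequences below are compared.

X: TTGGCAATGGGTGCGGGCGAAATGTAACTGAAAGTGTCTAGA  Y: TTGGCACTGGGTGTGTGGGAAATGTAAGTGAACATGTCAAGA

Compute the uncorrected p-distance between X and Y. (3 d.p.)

The sequences differ at 8 of 42 positions (sites 7, 14, 16, 18, 28, 33, 34, 39).
p = 8/42 = 0.190476… ≈ 0.190 (to 3 d.p.).

0.190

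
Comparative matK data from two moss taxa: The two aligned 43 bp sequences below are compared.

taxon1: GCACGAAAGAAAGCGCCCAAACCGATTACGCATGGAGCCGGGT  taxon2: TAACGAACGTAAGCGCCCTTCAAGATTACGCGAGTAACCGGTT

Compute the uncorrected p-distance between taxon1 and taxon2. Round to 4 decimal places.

0.3256

The sequences differ at 14 of 43 positions.
p = 14/43 = 0.325581… ≈ 0.3256 (to 4 d.p.).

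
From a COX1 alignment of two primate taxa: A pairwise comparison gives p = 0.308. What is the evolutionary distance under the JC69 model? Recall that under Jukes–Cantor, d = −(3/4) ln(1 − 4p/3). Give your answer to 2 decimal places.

d = −(3/4) ln(1 − 4p/3) = −0.75 ln(1 − 0.410667) = −0.75 ln(0.589333)
  = −0.75 × (-0.528764) = 0.396573 substitutions/site.

0.40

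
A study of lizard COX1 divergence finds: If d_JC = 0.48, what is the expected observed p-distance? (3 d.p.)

0.355

p = (3/4)(1 − e^(−4d/3)) = 0.75 × (1 − e^(-0.64)) = 0.75 × (1 − 0.527292) = 0.354531.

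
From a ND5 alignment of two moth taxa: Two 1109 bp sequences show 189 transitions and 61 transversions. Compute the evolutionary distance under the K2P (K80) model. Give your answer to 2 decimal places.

P = 189/1109 ≈ 0.170424 and Q = 61/1109 ≈ 0.055005.
Under the Kimura two-parameter model, d = −½ ln(1 − 2P − Q) − ¼ ln(1 − 2Q).
1 − 2P − Q = 0.604147, giving −½ ln(0.604147) = 0.251969.
1 − 2Q = 0.88999, giving −¼ ln(0.88999) = 0.029136.
d = 0.251969 + 0.029136 = 0.281105.

0.28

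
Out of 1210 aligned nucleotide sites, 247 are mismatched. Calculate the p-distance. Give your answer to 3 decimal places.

0.204

p = 247/1210 = 0.204132… ≈ 0.204 (to 3 d.p.).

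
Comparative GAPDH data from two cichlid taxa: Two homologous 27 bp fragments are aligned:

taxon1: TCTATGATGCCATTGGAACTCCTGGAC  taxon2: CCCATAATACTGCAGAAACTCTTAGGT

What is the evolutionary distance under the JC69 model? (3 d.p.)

The sequences differ at 13 of 27 sites, so p = 13/27 ≈ 0.481481.
d = −(3/4) ln(1 − 4p/3) = −0.75 ln(1 − 0.641975) = −0.75 ln(0.358025)
  = −0.75 × (-1.027152) = 0.770364 substitutions/site.

0.770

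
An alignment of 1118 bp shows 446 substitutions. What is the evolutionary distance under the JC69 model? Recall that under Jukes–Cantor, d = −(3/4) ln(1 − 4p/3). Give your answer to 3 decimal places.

p = 446/1118 ≈ 0.398927.
d = −(3/4) ln(1 − 4p/3) = −0.75 ln(1 − 0.531903) = −0.75 ln(0.468097)
  = −0.75 × (-0.759080) = 0.569310 substitutions/site.

0.569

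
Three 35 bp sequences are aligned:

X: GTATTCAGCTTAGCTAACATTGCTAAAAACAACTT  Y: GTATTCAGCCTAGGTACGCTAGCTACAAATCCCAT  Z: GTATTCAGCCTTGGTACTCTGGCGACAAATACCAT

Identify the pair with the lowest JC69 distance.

Y and Z

X–Y: 11/35 differ, p = 0.314, d = 0.407.
X–Z: 12/35 differ, p = 0.343, d = 0.458.
Y–Z: 5/35 differ, p = 0.143, d = 0.158.
The smallest distance is between Y and Z.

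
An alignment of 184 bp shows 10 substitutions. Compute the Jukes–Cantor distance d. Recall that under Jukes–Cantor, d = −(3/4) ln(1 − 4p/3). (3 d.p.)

0.056

p = 10/184 ≈ 0.054348.
d = −(3/4) ln(1 − 4p/3) = −0.75 ln(1 − 0.072464) = −0.75 ln(0.927536)
  = −0.75 × (-0.075224) = 0.056418 substitutions/site.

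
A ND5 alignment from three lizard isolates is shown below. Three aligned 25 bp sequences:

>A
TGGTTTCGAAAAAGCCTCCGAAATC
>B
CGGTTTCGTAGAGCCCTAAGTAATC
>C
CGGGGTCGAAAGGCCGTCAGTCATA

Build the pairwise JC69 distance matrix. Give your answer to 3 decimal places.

A–B: 8/25 sites differ → p = 0.32, d = −0.75 ln(1 − 0.426667) = 0.417216 ≈ 0.417.
A–C: 11/25 sites differ → p = 0.44, d = −0.75 ln(1 − 0.586667) = 0.662626 ≈ 0.663.
B–C: 9/25 sites differ → p = 0.36, d = −0.75 ln(1 − 0.48) = 0.490445 ≈ 0.490.

d(A,B) = 0.417, d(A,C) = 0.663, d(B,C) = 0.490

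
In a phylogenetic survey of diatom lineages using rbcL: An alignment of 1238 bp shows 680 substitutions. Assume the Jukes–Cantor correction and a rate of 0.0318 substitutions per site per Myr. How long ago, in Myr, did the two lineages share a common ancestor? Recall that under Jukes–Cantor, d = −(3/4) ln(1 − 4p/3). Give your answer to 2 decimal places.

15.54

p = 680/1238 ≈ 0.549273.
d = −(3/4) ln(1 − 4p/3) = −0.75 ln(1 − 0.732364) = −0.75 ln(0.267636)
  = −0.75 × (-1.318127) = 0.988595 substitutions/site.
Under a molecular clock d = 2μt, so t = d/(2μ) = 0.988595 / (2 × 0.0318) = 15.54 Myr.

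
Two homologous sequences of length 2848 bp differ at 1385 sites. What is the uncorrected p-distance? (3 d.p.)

p = 1385/2848 = 0.486306… ≈ 0.486 (to 3 d.p.).

0.486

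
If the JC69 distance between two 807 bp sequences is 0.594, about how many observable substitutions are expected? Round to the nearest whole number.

331

Invert JC69: p = (3/4)(1 − e^(−4d/3)) = 0.75 × (1 − e^(-0.792)) = 0.75 × (1 − 0.452938) = 0.410297.
Expected differing sites = pL ≈ 0.410297 × 807 = 331.109679 ≈ 331.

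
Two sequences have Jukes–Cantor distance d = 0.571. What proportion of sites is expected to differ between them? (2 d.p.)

0.40

p = (3/4)(1 − e^(−4d/3)) = 0.75 × (1 − e^(-0.761333)) = 0.75 × (1 − 0.467043) = 0.399718.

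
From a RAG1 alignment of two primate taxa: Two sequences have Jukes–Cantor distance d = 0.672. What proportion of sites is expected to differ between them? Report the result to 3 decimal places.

0.444

p = (3/4)(1 − e^(−4d/3)) = 0.75 × (1 − e^(-0.896)) = 0.75 × (1 − 0.408199) = 0.443851.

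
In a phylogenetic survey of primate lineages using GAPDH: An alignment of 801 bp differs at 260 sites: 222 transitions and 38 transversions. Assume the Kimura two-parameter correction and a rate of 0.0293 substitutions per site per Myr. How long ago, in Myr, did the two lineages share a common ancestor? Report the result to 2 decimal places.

8.28

P = 222/801 ≈ 0.277154 and Q = 38/801 ≈ 0.047441.
Under the Kimura two-parameter model, d = −½ ln(1 − 2P − Q) − ¼ ln(1 − 2Q).
1 − 2P − Q = 0.398251, giving −½ ln(0.398251) = 0.460336.
1 − 2Q = 0.905118, giving −¼ ln(0.905118) = 0.024922.
d = 0.460336 + 0.024922 = 0.485258.
Under a molecular clock d = 2μt, so t = d/(2μ) = 0.485258 / (2 × 0.0293) = 8.28 Myr.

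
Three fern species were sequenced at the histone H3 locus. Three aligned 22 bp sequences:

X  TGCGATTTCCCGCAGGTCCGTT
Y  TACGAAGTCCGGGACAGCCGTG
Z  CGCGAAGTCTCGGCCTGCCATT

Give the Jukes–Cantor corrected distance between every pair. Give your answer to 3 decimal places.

X–Y: 9/22 sites differ → p ≈ 0.409091, d = −0.75 ln(1 − 0.545455) = 0.591344 ≈ 0.591.
X–Z: 10/22 sites differ → p ≈ 0.454545, d = −0.75 ln(1 − 0.60606) = 0.698667 ≈ 0.699.
Y–Z: 8/22 sites differ → p ≈ 0.363636, d = −0.75 ln(1 − 0.484848) = 0.497470 ≈ 0.497.

d(X,Y) = 0.591, d(X,Z) = 0.699, d(Y,Z) = 0.497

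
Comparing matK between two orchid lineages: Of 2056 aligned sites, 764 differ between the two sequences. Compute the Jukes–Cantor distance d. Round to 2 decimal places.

0.51

p = 764/2056 ≈ 0.371595.
d = −(3/4) ln(1 − 4p/3) = −0.75 ln(1 − 0.49546) = −0.75 ln(0.50454)
  = −0.75 × (-0.684108) = 0.513081 substitutions/site.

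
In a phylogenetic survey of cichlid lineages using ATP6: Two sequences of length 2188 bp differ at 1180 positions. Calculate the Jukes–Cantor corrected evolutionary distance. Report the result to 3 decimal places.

0.952

p = 1180/2188 ≈ 0.539305.
d = −(3/4) ln(1 − 4p/3) = −0.75 ln(1 − 0.719073) = −0.75 ln(0.280927)
  = −0.75 × (-1.269660) = 0.952245 substitutions/site.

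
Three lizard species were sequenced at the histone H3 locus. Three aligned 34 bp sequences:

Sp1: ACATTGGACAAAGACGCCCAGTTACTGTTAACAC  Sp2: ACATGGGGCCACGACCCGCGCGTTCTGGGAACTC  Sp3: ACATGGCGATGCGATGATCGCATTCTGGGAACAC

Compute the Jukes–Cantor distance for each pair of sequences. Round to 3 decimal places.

d(Sp1,Sp2) = 0.535, d(Sp1,Sp3) = 0.741, d(Sp2,Sp3) = 0.373

Sp1–Sp2: 13/34 sites differ → p ≈ 0.382353, d = −0.75 ln(1 − 0.509804) = 0.534712 ≈ 0.535.
Sp1–Sp3: 16/34 sites differ → p ≈ 0.470588, d = −0.75 ln(1 − 0.627451) = 0.740540 ≈ 0.741.
Sp2–Sp3: 10/34 sites differ → p ≈ 0.294118, d = −0.75 ln(1 − 0.392157) = 0.373379 ≈ 0.373.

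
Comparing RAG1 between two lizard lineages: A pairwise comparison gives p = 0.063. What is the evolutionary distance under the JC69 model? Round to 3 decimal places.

d = −(3/4) ln(1 − 4p/3) = −0.75 ln(1 − 0.084) = −0.75 ln(0.916)
  = −0.75 × (-0.087739) = 0.065804 substitutions/site.

0.066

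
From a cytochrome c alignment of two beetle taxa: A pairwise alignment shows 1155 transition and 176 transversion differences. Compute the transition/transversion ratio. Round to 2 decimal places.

R = 1155/176 = 6.5625 ≈ 6.56 (to 2 d.p.).

6.56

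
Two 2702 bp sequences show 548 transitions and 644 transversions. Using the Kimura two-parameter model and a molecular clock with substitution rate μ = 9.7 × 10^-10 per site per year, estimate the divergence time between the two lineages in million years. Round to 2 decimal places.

P = 548/2702 ≈ 0.202813 and Q = 644/2702 ≈ 0.238342.
Under the Kimura two-parameter model, d = −½ ln(1 − 2P − Q) − ¼ ln(1 − 2Q).
1 − 2P − Q = 0.356032, giving −½ ln(0.356032) = 0.516367.
1 − 2Q = 0.523316, giving −¼ ln(0.523316) = 0.161892.
d = 0.516367 + 0.161892 = 0.678259.
Under a molecular clock d = 2μt, so t = d/(2μ) = 0.678259 / (2 × 9.7 × 10^-10) = 349.62 million years.

349.62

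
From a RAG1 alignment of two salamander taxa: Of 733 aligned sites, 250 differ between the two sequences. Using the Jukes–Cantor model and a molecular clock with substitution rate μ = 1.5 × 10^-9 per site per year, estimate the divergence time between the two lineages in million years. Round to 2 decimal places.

151.63

p = 250/733 ≈ 0.341064.
d = −(3/4) ln(1 − 4p/3) = −0.75 ln(1 − 0.454752) = −0.75 ln(0.545248)
  = −0.75 × (-0.606515) = 0.454886 substitutions/site.
Under a molecular clock d = 2μt, so t = d/(2μ) = 0.454886 / (2 × 1.5 × 10^-9) = 151.63 million years.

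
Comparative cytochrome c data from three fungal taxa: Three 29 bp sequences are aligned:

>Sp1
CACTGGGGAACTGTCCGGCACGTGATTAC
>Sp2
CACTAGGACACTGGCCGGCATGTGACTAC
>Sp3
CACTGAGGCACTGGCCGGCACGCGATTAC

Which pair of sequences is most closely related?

Sp1 and Sp3

Sp1–Sp2: 6/29 differ, p = 0.207, d = 0.242.
Sp1–Sp3: 4/29 differ, p = 0.138, d = 0.152.
Sp2–Sp3: 6/29 differ, p = 0.207, d = 0.242.
The smallest distance is between Sp1 and Sp3.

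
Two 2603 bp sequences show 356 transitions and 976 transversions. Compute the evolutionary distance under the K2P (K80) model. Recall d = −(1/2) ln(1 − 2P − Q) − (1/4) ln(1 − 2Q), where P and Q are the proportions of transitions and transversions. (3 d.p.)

P = 356/2603 ≈ 0.136765 and Q = 976/2603 ≈ 0.374952.
Under the Kimura two-parameter model, d = −½ ln(1 − 2P − Q) − ¼ ln(1 − 2Q).
1 − 2P − Q = 0.351518, giving −½ ln(0.351518) = 0.522747.
1 − 2Q = 0.250096, giving −¼ ln(0.250096) = 0.346478.
d = 0.522747 + 0.346478 = 0.869225.

0.869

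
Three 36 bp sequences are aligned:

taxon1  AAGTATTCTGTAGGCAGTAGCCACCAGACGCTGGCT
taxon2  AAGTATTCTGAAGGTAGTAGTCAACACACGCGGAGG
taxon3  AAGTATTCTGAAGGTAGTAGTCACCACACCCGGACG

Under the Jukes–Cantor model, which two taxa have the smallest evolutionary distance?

taxon1–taxon2: 9/36 differ, p = 0.250, d = 0.304.
taxon1–taxon3: 8/36 differ, p = 0.222, d = 0.264.
taxon2–taxon3: 3/36 differ, p = 0.083, d = 0.088.
The smallest distance is between taxon2 and taxon3.

taxon2 and taxon3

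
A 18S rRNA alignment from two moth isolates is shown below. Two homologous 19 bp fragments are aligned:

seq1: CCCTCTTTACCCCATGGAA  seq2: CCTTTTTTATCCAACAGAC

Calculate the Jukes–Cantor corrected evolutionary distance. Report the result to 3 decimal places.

The sequences differ at 7 of 19 sites (3, 5, 10, 13, 15, 16, 19), so p = 7/19 ≈ 0.368421.
d = −(3/4) ln(1 − 4p/3) = −0.75 ln(1 − 0.491228) = −0.75 ln(0.508772)
  = −0.75 × (-0.675755) = 0.506816 substitutions/site.

0.507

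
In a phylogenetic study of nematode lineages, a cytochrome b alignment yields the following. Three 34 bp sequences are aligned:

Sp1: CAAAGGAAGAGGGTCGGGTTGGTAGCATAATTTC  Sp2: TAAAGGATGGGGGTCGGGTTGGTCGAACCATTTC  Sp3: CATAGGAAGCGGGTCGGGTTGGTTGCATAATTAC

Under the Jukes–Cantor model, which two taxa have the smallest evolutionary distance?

Sp1–Sp2: 7/34 differ, p = 0.206, d = 0.241.
Sp1–Sp3: 4/34 differ, p = 0.118, d = 0.128.
Sp2–Sp3: 9/34 differ, p = 0.265, d = 0.326.
The smallest distance is between Sp1 and Sp3.

Sp1 and Sp3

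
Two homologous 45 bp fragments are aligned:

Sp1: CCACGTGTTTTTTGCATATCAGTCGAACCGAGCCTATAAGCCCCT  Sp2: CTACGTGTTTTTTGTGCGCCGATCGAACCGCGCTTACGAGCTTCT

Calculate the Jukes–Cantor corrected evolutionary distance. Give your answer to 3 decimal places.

The sequences differ at 14 of 45 sites, so p = 14/45 ≈ 0.311111.
d = −(3/4) ln(1 − 4p/3) = −0.75 ln(1 − 0.414815) = −0.75 ln(0.585185)
  = −0.75 × (-0.535827) = 0.401870 substitutions/site.

0.402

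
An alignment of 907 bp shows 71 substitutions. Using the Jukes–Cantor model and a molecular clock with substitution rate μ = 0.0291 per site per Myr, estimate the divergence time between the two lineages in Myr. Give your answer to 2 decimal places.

p = 71/907 ≈ 0.07828.
d = −(3/4) ln(1 − 4p/3) = −0.75 ln(1 − 0.104373) = −0.75 ln(0.895627)
  = −0.75 × (-0.110231) = 0.082673 substitutions/site.
Under a molecular clock d = 2μt, so t = d/(2μ) = 0.082673 / (2 × 0.0291) = 1.42 Myr.

1.42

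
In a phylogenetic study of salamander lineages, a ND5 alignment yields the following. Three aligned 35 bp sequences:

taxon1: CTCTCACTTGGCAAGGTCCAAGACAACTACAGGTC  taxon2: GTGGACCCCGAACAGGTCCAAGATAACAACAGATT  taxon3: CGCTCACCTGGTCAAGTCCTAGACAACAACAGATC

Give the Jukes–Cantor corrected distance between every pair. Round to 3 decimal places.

taxon1–taxon2: 14/35 sites differ → p = 0.4, d = −0.75 ln(1 − 0.533333) = 0.571605 ≈ 0.572.
taxon1–taxon3: 8/35 sites differ → p ≈ 0.228571, d = −0.75 ln(1 − 0.304761) = 0.272625 ≈ 0.273.
taxon2–taxon3: 13/35 sites differ → p ≈ 0.371429, d = −0.75 ln(1 − 0.495239) = 0.512753 ≈ 0.513.

d(taxon1,taxon2) = 0.572, d(taxon1,taxon3) = 0.273, d(taxon2,taxon3) = 0.513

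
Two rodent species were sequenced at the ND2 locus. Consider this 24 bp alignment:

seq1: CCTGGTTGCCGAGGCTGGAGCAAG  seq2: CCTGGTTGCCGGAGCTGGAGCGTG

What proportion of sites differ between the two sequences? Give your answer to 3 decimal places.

0.167

The sequences differ at 4 of 24 positions (sites 12, 13, 22, 23).
p = 4/24 = 0.166666… ≈ 0.167 (to 3 d.p.).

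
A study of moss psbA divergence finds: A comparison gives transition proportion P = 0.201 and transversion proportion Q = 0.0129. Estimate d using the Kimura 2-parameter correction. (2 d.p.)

0.27

Under the Kimura two-parameter model, d = −½ ln(1 − 2P − Q) − ¼ ln(1 − 2Q).
1 − 2P − Q = 0.5851, giving −½ ln(0.5851) = 0.267986.
1 − 2Q = 0.9742, giving −¼ ln(0.9742) = 0.006535.
d = 0.267986 + 0.006535 = 0.274521.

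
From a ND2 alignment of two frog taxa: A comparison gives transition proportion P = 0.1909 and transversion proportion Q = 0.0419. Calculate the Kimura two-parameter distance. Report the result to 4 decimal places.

Under the Kimura two-parameter model, d = −½ ln(1 − 2P − Q) − ¼ ln(1 − 2Q).
1 − 2P − Q = 0.5763, giving −½ ln(0.5763) = 0.275563.
1 − 2Q = 0.9162, giving −¼ ln(0.9162) = 0.021880.
d = 0.275563 + 0.021880 = 0.297443.

0.2974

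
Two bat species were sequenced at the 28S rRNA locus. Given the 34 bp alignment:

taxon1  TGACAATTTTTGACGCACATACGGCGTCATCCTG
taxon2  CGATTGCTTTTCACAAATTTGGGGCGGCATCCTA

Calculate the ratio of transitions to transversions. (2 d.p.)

Transitions are A↔G and C↔T; transversions are all other mismatches.
Transitions: 8. Transversions: 6.
R = 8/6 = 1.333333… ≈ 1.33 (to 2 d.p.).

1.33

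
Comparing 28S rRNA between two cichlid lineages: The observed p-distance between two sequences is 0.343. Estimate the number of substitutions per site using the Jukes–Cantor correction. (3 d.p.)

d = −(3/4) ln(1 − 4p/3) = −0.75 ln(1 − 0.457333) = −0.75 ln(0.542667)
  = −0.75 × (-0.611259) = 0.458444 substitutions/site.

0.458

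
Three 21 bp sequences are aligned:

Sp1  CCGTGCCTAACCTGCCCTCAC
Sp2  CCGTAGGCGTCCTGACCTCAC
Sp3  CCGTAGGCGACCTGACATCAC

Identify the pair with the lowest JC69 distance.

Sp2 and Sp3

Sp1–Sp2: 7/21 differ, p = 0.333, d = 0.441.
Sp1–Sp3: 7/21 differ, p = 0.333, d = 0.441.
Sp2–Sp3: 2/21 differ, p = 0.095, d = 0.102.
The smallest distance is between Sp2 and Sp3.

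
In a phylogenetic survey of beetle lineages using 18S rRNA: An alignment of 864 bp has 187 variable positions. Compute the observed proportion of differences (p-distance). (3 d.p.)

p = 187/864 = 0.216435… ≈ 0.216 (to 3 d.p.).

0.216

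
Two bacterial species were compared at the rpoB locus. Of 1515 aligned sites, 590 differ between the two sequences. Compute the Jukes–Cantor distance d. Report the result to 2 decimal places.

p = 590/1515 ≈ 0.389439.
d = −(3/4) ln(1 − 4p/3) = −0.75 ln(1 − 0.519252) = −0.75 ln(0.480748)
  = −0.75 × (-0.732412) = 0.549309 substitutions/site.

0.55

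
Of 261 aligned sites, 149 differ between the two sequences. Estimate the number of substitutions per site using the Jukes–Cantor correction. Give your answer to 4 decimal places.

p = 149/261 ≈ 0.570881.
d = −(3/4) ln(1 − 4p/3) = −0.75 ln(1 − 0.761175) = −0.75 ln(0.238825)
  = −0.75 × (-1.432024) = 1.074018 substitutions/site.

1.0740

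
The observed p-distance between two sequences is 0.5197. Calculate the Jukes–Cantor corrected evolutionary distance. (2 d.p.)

d = −(3/4) ln(1 − 4p/3) = −0.75 ln(1 − 0.692933) = −0.75 ln(0.307067)
  = −0.75 × (-1.180689) = 0.885517 substitutions/site.

0.89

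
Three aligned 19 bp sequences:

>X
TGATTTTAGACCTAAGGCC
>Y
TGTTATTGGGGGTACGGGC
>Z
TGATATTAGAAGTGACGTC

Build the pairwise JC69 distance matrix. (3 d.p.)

X–Y: 8/19 sites differ → p ≈ 0.421053, d = −0.75 ln(1 − 0.561404) = 0.618132 ≈ 0.618.
X–Z: 6/19 sites differ → p ≈ 0.315789, d = −0.75 ln(1 − 0.421052) = 0.409907 ≈ 0.410.
Y–Z: 8/19 sites differ → p ≈ 0.421053, d = −0.75 ln(1 − 0.561404) = 0.618132 ≈ 0.618.

d(X,Y) = 0.618, d(X,Z) = 0.410, d(Y,Z) = 0.618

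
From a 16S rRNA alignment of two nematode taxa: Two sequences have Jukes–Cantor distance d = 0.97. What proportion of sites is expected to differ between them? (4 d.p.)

p = (3/4)(1 − e^(−4d/3)) = 0.75 × (1 − e^(-1.293333)) = 0.75 × (1 − 0.274355) = 0.544234.

0.5442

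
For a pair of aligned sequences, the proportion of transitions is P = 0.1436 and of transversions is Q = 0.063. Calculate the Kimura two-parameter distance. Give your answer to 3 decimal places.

Under the Kimura two-parameter model, d = −½ ln(1 − 2P − Q) − ¼ ln(1 − 2Q).
1 − 2P − Q = 0.6498, giving −½ ln(0.6498) = 0.215545.
1 − 2Q = 0.874, giving −¼ ln(0.874) = 0.033669.
d = 0.215545 + 0.033669 = 0.249214.

0.249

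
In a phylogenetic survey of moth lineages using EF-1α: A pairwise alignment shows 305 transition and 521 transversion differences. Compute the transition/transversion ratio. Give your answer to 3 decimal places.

0.585

R = 305/521 = 0.585412… ≈ 0.585 (to 3 d.p.).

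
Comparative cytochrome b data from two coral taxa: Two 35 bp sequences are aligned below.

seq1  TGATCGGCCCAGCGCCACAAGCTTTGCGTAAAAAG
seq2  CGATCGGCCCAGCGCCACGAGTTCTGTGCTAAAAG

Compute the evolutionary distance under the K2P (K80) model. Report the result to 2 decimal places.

Of 35 sites, 6 differences are transitions and 1 are transversions, so P = 6/35 ≈ 0.171429 and Q = 1/35 ≈ 0.028571.
Under the Kimura two-parameter model, d = −½ ln(1 − 2P − Q) − ¼ ln(1 − 2Q).
1 − 2P − Q = 0.628571, giving −½ ln(0.628571) = 0.232153.
1 − 2Q = 0.942858, giving −¼ ln(0.942858) = 0.014710.
d = 0.232153 + 0.014710 = 0.246863.

0.25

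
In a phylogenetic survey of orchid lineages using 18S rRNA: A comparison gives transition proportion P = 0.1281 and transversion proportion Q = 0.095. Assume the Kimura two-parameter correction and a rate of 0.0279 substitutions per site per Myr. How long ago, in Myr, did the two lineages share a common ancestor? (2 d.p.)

4.82

Under the Kimura two-parameter model, d = −½ ln(1 − 2P − Q) − ¼ ln(1 − 2Q).
1 − 2P − Q = 0.6488, giving −½ ln(0.6488) = 0.216315.
1 − 2Q = 0.81, giving −¼ ln(0.81) = 0.052680.
d = 0.216315 + 0.052680 = 0.268995.
Under a molecular clock d = 2μt, so t = d/(2μ) = 0.268995 / (2 × 0.0279) = 4.82 Myr.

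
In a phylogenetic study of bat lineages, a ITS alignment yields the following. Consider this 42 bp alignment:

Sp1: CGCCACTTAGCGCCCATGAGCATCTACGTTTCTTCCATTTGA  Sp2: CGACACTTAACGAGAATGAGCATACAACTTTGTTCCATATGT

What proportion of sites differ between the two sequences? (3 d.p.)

0.286

The sequences differ at 12 of 42 positions.
p = 12/42 = 0.285714… ≈ 0.286 (to 3 d.p.).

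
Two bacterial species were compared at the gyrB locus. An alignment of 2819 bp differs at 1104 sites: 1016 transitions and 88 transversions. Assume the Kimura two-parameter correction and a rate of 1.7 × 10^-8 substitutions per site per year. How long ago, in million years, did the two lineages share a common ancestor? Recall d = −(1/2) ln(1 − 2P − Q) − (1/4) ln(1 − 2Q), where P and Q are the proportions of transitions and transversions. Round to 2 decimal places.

20.98

P = 1016/2819 ≈ 0.360411 and Q = 88/2819 ≈ 0.031217.
Under the Kimura two-parameter model, d = −½ ln(1 − 2P − Q) − ¼ ln(1 − 2Q).
1 − 2P − Q = 0.247961, giving −½ ln(0.247961) = 0.697242.
1 − 2Q = 0.937566, giving −¼ ln(0.937566) = 0.016117.
d = 0.697242 + 0.016117 = 0.713359.
Under a molecular clock d = 2μt, so t = d/(2μ) = 0.713359 / (2 × 1.7 × 10^-8) = 20.98 million years.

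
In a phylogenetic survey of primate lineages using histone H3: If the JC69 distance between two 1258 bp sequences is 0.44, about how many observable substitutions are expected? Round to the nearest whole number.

Invert JC69: p = (3/4)(1 − e^(−4d/3)) = 0.75 × (1 − e^(-0.586667)) = 0.75 × (1 − 0.556178) = 0.332867.
Expected differing sites = pL ≈ 0.332867 × 1258 = 418.746686 ≈ 419.

419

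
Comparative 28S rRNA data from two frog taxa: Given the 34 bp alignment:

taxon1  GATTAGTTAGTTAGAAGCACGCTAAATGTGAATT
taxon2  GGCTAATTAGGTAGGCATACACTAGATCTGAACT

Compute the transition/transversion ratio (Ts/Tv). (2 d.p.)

3.00

Transitions are A↔G and C↔T; transversions are all other mismatches.
Transitions: 9. Transversions: 3.
R = 9/3 = 3.00.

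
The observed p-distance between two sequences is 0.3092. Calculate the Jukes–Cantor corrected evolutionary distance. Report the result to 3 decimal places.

0.399

d = −(3/4) ln(1 − 4p/3) = −0.75 ln(1 − 0.412267) = −0.75 ln(0.587733)
  = −0.75 × (-0.531483) = 0.398612 substitutions/site.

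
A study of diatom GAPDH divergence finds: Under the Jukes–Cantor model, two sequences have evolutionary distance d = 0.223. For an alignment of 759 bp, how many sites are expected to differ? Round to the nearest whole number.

146

Invert JC69: p = (3/4)(1 − e^(−4d/3)) = 0.75 × (1 − e^(-0.297333)) = 0.75 × (1 − 0.742797) = 0.192902.
Expected differing sites = pL ≈ 0.192902 × 759 = 146.412618 ≈ 146.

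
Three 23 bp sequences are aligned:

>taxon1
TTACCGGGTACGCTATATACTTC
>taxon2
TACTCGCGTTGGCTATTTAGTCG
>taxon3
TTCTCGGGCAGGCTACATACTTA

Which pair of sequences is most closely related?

taxon1 and taxon3

taxon1–taxon2: 10/23 differ, p = 0.435, d = 0.650.
taxon1–taxon3: 6/23 differ, p = 0.261, d = 0.321.
taxon2–taxon3: 9/23 differ, p = 0.391, d = 0.553.
The smallest distance is between taxon1 and taxon3.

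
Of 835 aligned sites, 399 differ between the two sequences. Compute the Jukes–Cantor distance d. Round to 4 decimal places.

p = 399/835 ≈ 0.477844.
d = −(3/4) ln(1 − 4p/3) = −0.75 ln(1 − 0.637125) = −0.75 ln(0.362875)
  = −0.75 × (-1.013697) = 0.760273 substitutions/site.

0.7603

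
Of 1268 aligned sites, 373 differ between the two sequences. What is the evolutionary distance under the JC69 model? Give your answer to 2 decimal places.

p = 373/1268 ≈ 0.294164.
d = −(3/4) ln(1 − 4p/3) = −0.75 ln(1 − 0.392219) = −0.75 ln(0.607781)
  = −0.75 × (-0.497941) = 0.373456 substitutions/site.

0.37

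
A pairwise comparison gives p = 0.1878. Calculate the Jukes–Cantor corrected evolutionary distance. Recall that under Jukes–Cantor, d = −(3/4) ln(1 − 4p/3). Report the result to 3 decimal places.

0.216

d = −(3/4) ln(1 − 4p/3) = −0.75 ln(1 − 0.2504) = −0.75 ln(0.7496)
  = −0.75 × (-0.288216) = 0.216162 substitutions/site.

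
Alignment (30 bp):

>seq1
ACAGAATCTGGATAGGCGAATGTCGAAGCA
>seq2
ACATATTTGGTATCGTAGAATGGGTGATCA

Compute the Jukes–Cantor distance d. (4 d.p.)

0.6467

The sequences differ at 13 of 30 sites, so p = 13/30 ≈ 0.433333.
d = −(3/4) ln(1 − 4p/3) = −0.75 ln(1 − 0.577777) = −0.75 ln(0.422223)
  = −0.75 × (-0.862222) = 0.646667 substitutions/site.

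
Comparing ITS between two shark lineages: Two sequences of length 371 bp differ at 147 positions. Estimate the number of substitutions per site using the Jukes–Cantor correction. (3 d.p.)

0.564

p = 147/371 ≈ 0.396226.
d = −(3/4) ln(1 − 4p/3) = −0.75 ln(1 − 0.528301) = −0.75 ln(0.471699)
  = −0.75 × (-0.751414) = 0.563561 substitutions/site.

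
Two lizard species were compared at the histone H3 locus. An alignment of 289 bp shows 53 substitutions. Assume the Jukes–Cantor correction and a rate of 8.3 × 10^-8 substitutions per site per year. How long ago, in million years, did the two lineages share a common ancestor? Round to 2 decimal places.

1.27

p = 53/289 ≈ 0.183391.
d = −(3/4) ln(1 − 4p/3) = −0.75 ln(1 − 0.244521) = −0.75 ln(0.755479)
  = −0.75 × (-0.280403) = 0.210302 substitutions/site.
Under a molecular clock d = 2μt, so t = d/(2μ) = 0.210302 / (2 × 8.3 × 10^-8) = 1.27 million years.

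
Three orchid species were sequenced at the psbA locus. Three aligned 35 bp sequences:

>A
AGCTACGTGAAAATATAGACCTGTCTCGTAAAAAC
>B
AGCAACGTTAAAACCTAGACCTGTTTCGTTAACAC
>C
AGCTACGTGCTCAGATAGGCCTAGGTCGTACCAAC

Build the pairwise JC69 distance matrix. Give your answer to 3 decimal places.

A–B: 7/35 sites differ → p = 0.2, d = −0.75 ln(1 − 0.266667) = 0.232617 ≈ 0.233.
A–C: 10/35 sites differ → p ≈ 0.285714, d = −0.75 ln(1 − 0.380952) = 0.359679 ≈ 0.360.
B–C: 15/35 sites differ → p ≈ 0.428571, d = −0.75 ln(1 − 0.571428) = 0.635472 ≈ 0.635.

d(A,B) = 0.233, d(A,C) = 0.360, d(B,C) = 0.635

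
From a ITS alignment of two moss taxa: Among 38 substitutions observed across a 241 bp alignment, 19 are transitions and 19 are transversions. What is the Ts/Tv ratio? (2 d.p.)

R = 19/19 = 1.00.

1.00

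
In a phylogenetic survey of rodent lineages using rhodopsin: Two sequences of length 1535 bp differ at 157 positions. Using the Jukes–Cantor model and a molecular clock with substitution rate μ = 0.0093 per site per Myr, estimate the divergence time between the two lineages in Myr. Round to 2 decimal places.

p = 157/1535 ≈ 0.10228.
d = −(3/4) ln(1 − 4p/3) = −0.75 ln(1 − 0.136373) = −0.75 ln(0.863627)
  = −0.75 × (-0.146614) = 0.109961 substitutions/site.
Under a molecular clock d = 2μt, so t = d/(2μ) = 0.109961 / (2 × 0.0093) = 5.91 Myr.

5.91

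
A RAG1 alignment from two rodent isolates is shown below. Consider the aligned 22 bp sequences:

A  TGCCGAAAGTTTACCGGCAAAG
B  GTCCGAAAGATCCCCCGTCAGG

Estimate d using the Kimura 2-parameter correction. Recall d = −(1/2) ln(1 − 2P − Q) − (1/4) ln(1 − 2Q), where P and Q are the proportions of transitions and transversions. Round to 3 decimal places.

0.591

Of 22 sites, 3 differences are transitions and 6 are transversions, so P = 3/22 ≈ 0.136364 and Q = 6/22 ≈ 0.272727.
Under the Kimura two-parameter model, d = −½ ln(1 − 2P − Q) − ¼ ln(1 − 2Q).
1 − 2P − Q = 0.454545, giving −½ ln(0.454545) = 0.394229.
1 − 2Q = 0.454546, giving −¼ ln(0.454546) = 0.197114.
d = 0.394229 + 0.197114 = 0.591343.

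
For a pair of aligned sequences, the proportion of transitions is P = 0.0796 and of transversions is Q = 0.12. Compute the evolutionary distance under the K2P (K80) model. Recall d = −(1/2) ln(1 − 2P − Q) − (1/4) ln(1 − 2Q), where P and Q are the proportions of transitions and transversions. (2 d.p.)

Under the Kimura two-parameter model, d = −½ ln(1 − 2P − Q) − ¼ ln(1 − 2Q).
1 − 2P − Q = 0.7208, giving −½ ln(0.7208) = 0.163697.
1 − 2Q = 0.76, giving −¼ ln(0.76) = 0.068609.
d = 0.163697 + 0.068609 = 0.232306.

0.23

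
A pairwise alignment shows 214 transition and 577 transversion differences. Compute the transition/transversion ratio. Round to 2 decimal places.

0.37

R = 214/577 = 0.370883… ≈ 0.37 (to 2 d.p.).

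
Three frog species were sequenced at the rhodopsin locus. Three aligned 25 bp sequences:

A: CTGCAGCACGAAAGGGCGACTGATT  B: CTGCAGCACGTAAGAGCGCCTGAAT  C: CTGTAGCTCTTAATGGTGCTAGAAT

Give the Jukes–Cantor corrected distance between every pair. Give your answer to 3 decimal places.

A–B: 4/25 sites differ → p = 0.16, d = −0.75 ln(1 − 0.213333) = 0.179963 ≈ 0.180.
A–C: 10/25 sites differ → p = 0.4, d = −0.75 ln(1 − 0.533333) = 0.571605 ≈ 0.572.
B–C: 8/25 sites differ → p = 0.32, d = −0.75 ln(1 − 0.426667) = 0.417216 ≈ 0.417.

d(A,B) = 0.180, d(A,C) = 0.572, d(B,C) = 0.417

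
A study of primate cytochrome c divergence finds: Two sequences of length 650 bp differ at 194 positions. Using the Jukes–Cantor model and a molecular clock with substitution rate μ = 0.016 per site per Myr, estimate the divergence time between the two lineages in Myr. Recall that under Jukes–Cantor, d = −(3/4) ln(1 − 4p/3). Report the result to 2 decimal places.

11.89

p = 194/650 ≈ 0.298462.
d = −(3/4) ln(1 − 4p/3) = −0.75 ln(1 − 0.397949) = −0.75 ln(0.602051)
  = −0.75 × (-0.507413) = 0.380560 substitutions/site.
Under a molecular clock d = 2μt, so t = d/(2μ) = 0.380560 / (2 × 0.016) = 11.89 Myr.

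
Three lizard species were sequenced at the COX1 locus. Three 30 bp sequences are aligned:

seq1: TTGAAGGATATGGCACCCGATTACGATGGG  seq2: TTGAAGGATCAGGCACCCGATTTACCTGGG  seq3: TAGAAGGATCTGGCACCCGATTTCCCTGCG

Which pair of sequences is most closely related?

seq2 and seq3

seq1–seq2: 6/30 differ, p = 0.200, d = 0.233.
seq1–seq3: 6/30 differ, p = 0.200, d = 0.233.
seq2–seq3: 4/30 differ, p = 0.133, d = 0.147.
The smallest distance is between seq2 and seq3.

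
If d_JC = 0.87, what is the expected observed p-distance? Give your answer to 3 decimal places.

p = (3/4)(1 − e^(−4d/3)) = 0.75 × (1 − e^(-1.16)) = 0.75 × (1 − 0.313486) = 0.514886.

0.515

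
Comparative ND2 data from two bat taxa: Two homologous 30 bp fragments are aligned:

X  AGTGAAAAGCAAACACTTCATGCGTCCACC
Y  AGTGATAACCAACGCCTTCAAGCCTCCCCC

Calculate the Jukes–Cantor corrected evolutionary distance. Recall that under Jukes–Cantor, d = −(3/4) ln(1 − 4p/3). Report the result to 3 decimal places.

The sequences differ at 8 of 30 sites (6, 9, 13, 14, 15, 21, 24, 28), so p = 8/30 ≈ 0.266667.
d = −(3/4) ln(1 − 4p/3) = −0.75 ln(1 − 0.355556) = −0.75 ln(0.644444)
  = −0.75 × (-0.439367) = 0.329525 substitutions/site.

0.330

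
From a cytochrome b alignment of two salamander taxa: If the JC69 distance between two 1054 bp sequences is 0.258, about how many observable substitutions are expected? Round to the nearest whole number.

Invert JC69: p = (3/4)(1 − e^(−4d/3)) = 0.75 × (1 − e^(-0.344)) = 0.75 × (1 − 0.708929) = 0.218303.
Expected differing sites = pL ≈ 0.218303 × 1054 = 230.091362 ≈ 230.

230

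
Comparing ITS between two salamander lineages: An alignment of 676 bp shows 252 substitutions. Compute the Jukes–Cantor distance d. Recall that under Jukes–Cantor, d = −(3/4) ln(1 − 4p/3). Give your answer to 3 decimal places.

0.515

p = 252/676 ≈ 0.372781.
d = −(3/4) ln(1 − 4p/3) = −0.75 ln(1 − 0.497041) = −0.75 ln(0.502959)
  = −0.75 × (-0.687247) = 0.515435 substitutions/site.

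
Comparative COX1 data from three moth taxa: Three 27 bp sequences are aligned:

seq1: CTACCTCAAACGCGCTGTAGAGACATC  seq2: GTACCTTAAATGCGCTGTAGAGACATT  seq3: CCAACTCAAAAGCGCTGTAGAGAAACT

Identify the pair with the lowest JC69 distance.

seq1 and seq2

seq1–seq2: 4/27 differ, p = 0.148, d = 0.165.
seq1–seq3: 6/27 differ, p = 0.222, d = 0.264.
seq2–seq3: 7/27 differ, p = 0.259, d = 0.318.
The smallest distance is between seq1 and seq2.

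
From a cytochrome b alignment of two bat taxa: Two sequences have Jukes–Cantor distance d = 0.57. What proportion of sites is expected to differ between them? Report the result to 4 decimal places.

0.3993

p = (3/4)(1 − e^(−4d/3)) = 0.75 × (1 − e^(-0.76)) = 0.75 × (1 − 0.467666) = 0.399251.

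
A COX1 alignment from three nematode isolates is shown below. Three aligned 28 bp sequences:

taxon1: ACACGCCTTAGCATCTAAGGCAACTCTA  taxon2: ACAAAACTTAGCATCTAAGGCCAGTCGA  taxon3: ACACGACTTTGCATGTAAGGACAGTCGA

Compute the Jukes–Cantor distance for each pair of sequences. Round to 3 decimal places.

taxon1–taxon2: 6/28 sites differ → p ≈ 0.214286, d = −0.75 ln(1 − 0.285715) = 0.252355 ≈ 0.252.
taxon1–taxon3: 7/28 sites differ → p = 0.25, d = −0.75 ln(1 − 0.333333) = 0.304098 ≈ 0.304.
taxon2–taxon3: 5/28 sites differ → p ≈ 0.178571, d = −0.75 ln(1 − 0.238095) = 0.203950 ≈ 0.204.

d(taxon1,taxon2) = 0.252, d(taxon1,taxon3) = 0.304, d(taxon2,taxon3) = 0.204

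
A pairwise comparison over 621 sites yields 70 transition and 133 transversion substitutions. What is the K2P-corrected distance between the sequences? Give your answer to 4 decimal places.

0.4294

P = 70/621 ≈ 0.112721 and Q = 133/621 ≈ 0.214171.
Under the Kimura two-parameter model, d = −½ ln(1 − 2P − Q) − ¼ ln(1 − 2Q).
1 − 2P − Q = 0.560387, giving −½ ln(0.560387) = 0.289564.
1 − 2Q = 0.571658, giving −¼ ln(0.571658) = 0.139804.
d = 0.289564 + 0.139804 = 0.429368.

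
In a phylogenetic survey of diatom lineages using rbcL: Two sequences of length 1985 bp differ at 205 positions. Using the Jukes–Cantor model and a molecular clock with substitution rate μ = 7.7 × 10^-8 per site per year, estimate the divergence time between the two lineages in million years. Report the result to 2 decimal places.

p = 205/1985 ≈ 0.103275.
d = −(3/4) ln(1 − 4p/3) = −0.75 ln(1 − 0.1377) = −0.75 ln(0.8623)
  = −0.75 × (-0.148152) = 0.111114 substitutions/site.
Under a molecular clock d = 2μt, so t = d/(2μ) = 0.111114 / (2 × 7.7 × 10^-8) = 0.72 million years.

0.72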